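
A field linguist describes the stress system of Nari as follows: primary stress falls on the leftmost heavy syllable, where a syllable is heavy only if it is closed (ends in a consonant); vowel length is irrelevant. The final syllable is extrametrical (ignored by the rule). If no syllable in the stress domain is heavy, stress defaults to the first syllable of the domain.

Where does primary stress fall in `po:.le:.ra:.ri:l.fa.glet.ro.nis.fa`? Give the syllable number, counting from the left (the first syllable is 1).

The final syllable (9, fa) is extrametrical; the stress domain is syllables 1–8.
Weights: 1 po: L, 2 le: L, 3 ra: L, 4 ri:l H, 5 fa L, 6 glet H, 7 ro L, 8 nis H.
Heavy syllables in the domain: 4, 6, 8. The leftmost is syllable 4 (ri:l).
Primary stress: syllable 4 → po:.le:.ra:.ˈri:l.fa.glet.ro.nis.fa.

4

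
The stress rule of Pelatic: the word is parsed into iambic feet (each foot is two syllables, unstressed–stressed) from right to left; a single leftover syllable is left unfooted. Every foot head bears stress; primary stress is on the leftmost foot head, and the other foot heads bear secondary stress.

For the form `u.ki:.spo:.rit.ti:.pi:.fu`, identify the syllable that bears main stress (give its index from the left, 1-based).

Parse right to left into iambic (σˈσ) feet: u (ki:.ˈspo:) (rit.ˈti:) (pi:.ˈfu). Syllable 1 is left unfooted.
Foot heads (stressed positions): 3, 5, 7.
End Rule Leftmost: primary stress on the leftmost head = syllable 3.
Primary stress: syllable 3 → u.ki:.ˈspo:.rit.ti:.pi:.fu.

3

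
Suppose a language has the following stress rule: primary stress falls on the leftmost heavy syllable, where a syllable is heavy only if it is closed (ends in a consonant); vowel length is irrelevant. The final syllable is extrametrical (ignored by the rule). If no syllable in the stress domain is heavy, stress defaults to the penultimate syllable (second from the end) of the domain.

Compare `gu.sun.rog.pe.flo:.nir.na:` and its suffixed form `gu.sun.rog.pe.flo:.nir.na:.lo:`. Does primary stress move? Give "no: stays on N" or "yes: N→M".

no: stays on 2

Base `gu.sun.rog.pe.flo:.nir.na:` (7 syllables):
  The final syllable (7, na:) is extrametrical; the stress domain is syllables 1–6.
  Weights: 1 gu L, 2 sun H, 3 rog H, 4 pe L, 5 flo: L, 6 nir H.
  Heavy syllables in the domain: 2, 3, 6. The leftmost is syllable 2 (sun).
  → primary stress on syllable 2.
Suffixed `gu.sun.rog.pe.flo:.nir.na:.lo:` (8 syllables):
  The final syllable (8, lo:) is extrametrical; the stress domain is syllables 1–7.
  Weights: 1 gu L, 2 sun H, 3 rog H, 4 pe L, 5 flo: L, 6 nir H, 7 na: L.
  Heavy syllables in the domain: 2, 3, 6. The leftmost is syllable 2 (sun).
  → primary stress on syllable 2.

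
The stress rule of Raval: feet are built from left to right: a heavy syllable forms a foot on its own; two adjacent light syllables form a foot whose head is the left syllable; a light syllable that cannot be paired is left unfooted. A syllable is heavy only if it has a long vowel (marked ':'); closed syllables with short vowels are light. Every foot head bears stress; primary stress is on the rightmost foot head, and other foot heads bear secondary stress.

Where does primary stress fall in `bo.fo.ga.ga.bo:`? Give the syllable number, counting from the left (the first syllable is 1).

5

Weights: 1 bo L, 2 fo L, 3 ga L, 4 ga L, 5 bo: H.
Parse left to right (heavy = foot alone; LL = one foot; stranded L unfooted): (ˈbo.fo) (ˈga.ga) (ˈbo:).
Foot heads: 1, 3, 5.
Primary stress on the rightmost head = syllable 5.
Primary stress: syllable 5 → bo.fo.ga.ga.ˈbo:.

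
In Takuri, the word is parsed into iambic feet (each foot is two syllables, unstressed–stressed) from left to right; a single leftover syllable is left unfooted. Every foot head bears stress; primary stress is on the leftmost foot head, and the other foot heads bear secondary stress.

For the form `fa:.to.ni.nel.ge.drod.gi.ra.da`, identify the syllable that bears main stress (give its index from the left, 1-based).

2

Parse left to right into iambic (σˈσ) feet: (fa:.ˈto) (ni.ˈnel) (ge.ˈdrod) (gi.ˈra) da. Syllable 9 is left unfooted.
Foot heads (stressed positions): 2, 4, 6, 8.
End Rule Leftmost: primary stress on the leftmost head = syllable 2.
Primary stress: syllable 2 → fa:.ˈto.ni.nel.ge.drod.gi.ra.da.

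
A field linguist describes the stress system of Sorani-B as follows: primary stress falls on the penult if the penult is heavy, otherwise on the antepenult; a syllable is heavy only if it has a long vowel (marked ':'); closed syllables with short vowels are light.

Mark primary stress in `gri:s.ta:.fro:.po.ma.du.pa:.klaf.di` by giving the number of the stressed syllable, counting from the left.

7

Weights: 7 pa: H, 8 klaf L, 9 di L.
The penult (syllable 8, klaf) is light, so stress falls on the antepenult (syllable 7, pa:).
Primary stress: syllable 7 → gri:s.ta:.fro:.po.ma.du.ˈpa:.klaf.di.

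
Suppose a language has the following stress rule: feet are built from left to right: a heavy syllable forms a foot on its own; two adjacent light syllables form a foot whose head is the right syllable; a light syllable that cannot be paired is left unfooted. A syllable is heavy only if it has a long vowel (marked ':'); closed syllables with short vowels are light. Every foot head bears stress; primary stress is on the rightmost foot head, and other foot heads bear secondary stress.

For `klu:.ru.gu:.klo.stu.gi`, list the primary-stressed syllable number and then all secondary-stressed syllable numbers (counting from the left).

Weights: 1 klu: H, 2 ru L, 3 gu: H, 4 klo L, 5 stu L, 6 gi L.
Parse left to right (heavy = foot alone; LL = one foot; stranded L unfooted): (ˈklu:) ru (ˈgu:) (klo.ˈstu) gi.
Foot heads: 1, 3, 5.
Primary stress on the rightmost head = syllable 5.
Secondary stress on 1, 3: ˌklu:.ru.ˌgu:.klo.ˈstu.gi.

primary 5, secondary 1, 3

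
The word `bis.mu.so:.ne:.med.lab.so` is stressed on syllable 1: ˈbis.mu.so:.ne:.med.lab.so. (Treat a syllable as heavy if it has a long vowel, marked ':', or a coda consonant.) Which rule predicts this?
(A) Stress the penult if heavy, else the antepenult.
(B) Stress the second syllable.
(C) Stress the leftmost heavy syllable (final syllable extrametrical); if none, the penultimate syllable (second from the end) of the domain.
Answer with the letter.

C

Rule A → syllable 6 (observed: 1).
Rule B → syllable 2 (observed: 1).
Rule C → syllable 1 ✓.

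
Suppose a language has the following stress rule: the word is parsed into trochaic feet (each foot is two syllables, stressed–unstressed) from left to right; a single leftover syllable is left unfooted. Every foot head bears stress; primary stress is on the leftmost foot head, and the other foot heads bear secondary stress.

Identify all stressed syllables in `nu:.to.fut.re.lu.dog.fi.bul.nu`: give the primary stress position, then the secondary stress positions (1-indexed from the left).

Parse left to right into trochaic (ˈσσ) feet: (ˈnu:.to) (ˈfut.re) (ˈlu.dog) (ˈfi.bul) nu. Syllable 9 is left unfooted.
Foot heads (stressed positions): 1, 3, 5, 7.
End Rule Leftmost: primary stress on the leftmost head = syllable 1.
Secondary stress on 3, 5, 7: ˈnu:.to.ˌfut.re.ˌlu.dog.ˌfi.bul.nu.

primary 1, secondary 3, 5, 7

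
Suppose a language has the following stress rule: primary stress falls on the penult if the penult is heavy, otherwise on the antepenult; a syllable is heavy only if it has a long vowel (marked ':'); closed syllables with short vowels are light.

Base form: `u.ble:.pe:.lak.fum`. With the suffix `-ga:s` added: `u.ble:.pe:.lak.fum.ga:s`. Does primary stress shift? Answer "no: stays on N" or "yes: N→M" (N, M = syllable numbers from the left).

yes: 3→4

Base `u.ble:.pe:.lak.fum` (5 syllables):
  Weights: 3 pe: H, 4 lak L, 5 fum L.
  The penult (syllable 4, lak) is light, so stress falls on the antepenult (syllable 3, pe:).
  → primary stress on syllable 3.
Suffixed `u.ble:.pe:.lak.fum.ga:s` (6 syllables):
  Weights: 4 lak L, 5 fum L, 6 ga:s H.
  The penult (syllable 5, fum) is light, so stress falls on the antepenult (syllable 4, lak).
  → primary stress on syllable 4.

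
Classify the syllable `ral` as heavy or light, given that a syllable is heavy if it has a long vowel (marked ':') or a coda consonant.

`ral`: short vowel, closed (coda /l/). Closed → heavy.

heavy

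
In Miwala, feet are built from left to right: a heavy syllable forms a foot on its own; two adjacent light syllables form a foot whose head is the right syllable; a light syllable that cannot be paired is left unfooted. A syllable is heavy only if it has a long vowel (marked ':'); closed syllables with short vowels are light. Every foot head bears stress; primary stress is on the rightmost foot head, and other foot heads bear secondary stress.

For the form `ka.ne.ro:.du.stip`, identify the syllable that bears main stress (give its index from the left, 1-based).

5

Weights: 1 ka L, 2 ne L, 3 ro: H, 4 du L, 5 stip L.
Parse left to right (heavy = foot alone; LL = one foot; stranded L unfooted): (ka.ˈne) (ˈro:) (du.ˈstip).
Foot heads: 2, 3, 5.
Primary stress on the rightmost head = syllable 5.
Primary stress: syllable 5 → ka.ne.ro:.du.ˈstip.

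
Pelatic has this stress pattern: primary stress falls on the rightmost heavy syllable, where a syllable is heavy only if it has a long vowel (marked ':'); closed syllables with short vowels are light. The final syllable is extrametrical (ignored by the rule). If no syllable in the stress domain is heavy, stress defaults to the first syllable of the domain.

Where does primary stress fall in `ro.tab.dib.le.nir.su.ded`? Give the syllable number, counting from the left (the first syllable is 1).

1

The final syllable (7, ded) is extrametrical; the stress domain is syllables 1–6.
Weights: 1 ro L, 2 tab L, 3 dib L, 4 le L, 5 nir L, 6 su L.
No heavy syllable in the domain; default to the first syllable of the domain = syllable 1.
Primary stress: syllable 1 → ˈro.tab.dib.le.nir.su.ded.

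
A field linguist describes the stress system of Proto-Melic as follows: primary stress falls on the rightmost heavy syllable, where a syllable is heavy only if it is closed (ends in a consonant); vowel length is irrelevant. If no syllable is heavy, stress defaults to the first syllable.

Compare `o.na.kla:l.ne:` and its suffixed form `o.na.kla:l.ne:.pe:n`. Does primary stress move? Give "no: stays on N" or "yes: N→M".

Base `o.na.kla:l.ne:` (4 syllables):
  Weights: 1 o L, 2 na L, 3 kla:l H, 4 ne: L.
  Heavy syllables in the domain: 3. The rightmost is syllable 3 (kla:l).
  → primary stress on syllable 3.
Suffixed `o.na.kla:l.ne:.pe:n` (5 syllables):
  Weights: 1 o L, 2 na L, 3 kla:l H, 4 ne: L, 5 pe:n H.
  Heavy syllables in the domain: 3, 5. The rightmost is syllable 5 (pe:n).
  → primary stress on syllable 5.

yes: 3→5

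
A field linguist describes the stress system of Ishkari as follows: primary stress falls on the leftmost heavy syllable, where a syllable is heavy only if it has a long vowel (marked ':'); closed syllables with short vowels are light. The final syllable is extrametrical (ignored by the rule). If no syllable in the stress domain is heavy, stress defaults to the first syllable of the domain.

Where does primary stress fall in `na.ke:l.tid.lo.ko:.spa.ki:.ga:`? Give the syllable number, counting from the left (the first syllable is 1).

The final syllable (8, ga:) is extrametrical; the stress domain is syllables 1–7.
Weights: 1 na L, 2 ke:l H, 3 tid L, 4 lo L, 5 ko: H, 6 spa L, 7 ki: H.
Heavy syllables in the domain: 2, 5, 7. The leftmost is syllable 2 (ke:l).
Primary stress: syllable 2 → na.ˈke:l.tid.lo.ko:.spa.ki:.ga:.

2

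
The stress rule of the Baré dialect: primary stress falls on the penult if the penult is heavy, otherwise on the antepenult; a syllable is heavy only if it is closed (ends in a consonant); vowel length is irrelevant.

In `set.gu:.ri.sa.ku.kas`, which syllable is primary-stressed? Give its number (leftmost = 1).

Weights: 4 sa L, 5 ku L, 6 kas H.
The penult (syllable 5, ku) is light, so stress falls on the antepenult (syllable 4, sa).
Primary stress: syllable 4 → set.gu:.ri.ˈsa.ku.kas.

4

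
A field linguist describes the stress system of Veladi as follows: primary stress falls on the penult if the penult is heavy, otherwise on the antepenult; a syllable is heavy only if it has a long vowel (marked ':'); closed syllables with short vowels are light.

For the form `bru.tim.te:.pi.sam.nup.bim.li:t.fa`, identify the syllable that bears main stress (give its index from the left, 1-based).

8

Weights: 7 bim L, 8 li:t H, 9 fa L.
The penult (syllable 8, li:t) is heavy, so it takes stress.
Primary stress: syllable 8 → bru.tim.te:.pi.sam.nup.bim.ˈli:t.fa.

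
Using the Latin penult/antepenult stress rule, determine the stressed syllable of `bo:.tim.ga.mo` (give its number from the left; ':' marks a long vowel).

Classical Latin: stress the penult if heavy (long vowel or closed), else the antepenult.
Weights: 2 tim H, 3 ga L, 4 mo L.
The penult (syllable 3, ga) is light, so stress falls on the antepenult (syllable 2, tim).
Stress on syllable 2: bo:.ˈtim.ga.mo.

2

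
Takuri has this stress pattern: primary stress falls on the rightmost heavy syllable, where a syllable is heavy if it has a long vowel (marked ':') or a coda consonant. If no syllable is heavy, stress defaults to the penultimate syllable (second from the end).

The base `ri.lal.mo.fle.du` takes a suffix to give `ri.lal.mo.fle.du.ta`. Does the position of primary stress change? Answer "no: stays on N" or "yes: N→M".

Base `ri.lal.mo.fle.du` (5 syllables):
  Weights: 1 ri L, 2 lal H, 3 mo L, 4 fle L, 5 du L.
  Heavy syllables in the domain: 2. The rightmost is syllable 2 (lal).
  → primary stress on syllable 2.
Suffixed `ri.lal.mo.fle.du.ta` (6 syllables):
  Weights: 1 ri L, 2 lal H, 3 mo L, 4 fle L, 5 du L, 6 ta L.
  Heavy syllables in the domain: 2. The rightmost is syllable 2 (lal).
  → primary stress on syllable 2.

no: stays on 2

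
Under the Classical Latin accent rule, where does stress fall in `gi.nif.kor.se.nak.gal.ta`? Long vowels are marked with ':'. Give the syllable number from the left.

Classical Latin: stress the penult if heavy (long vowel or closed), else the antepenult.
Weights: 5 nak H, 6 gal H, 7 ta L.
The penult (syllable 6, gal) is heavy, so it takes stress.
Stress on syllable 6: gi.nif.kor.se.nak.ˈgal.ta.

6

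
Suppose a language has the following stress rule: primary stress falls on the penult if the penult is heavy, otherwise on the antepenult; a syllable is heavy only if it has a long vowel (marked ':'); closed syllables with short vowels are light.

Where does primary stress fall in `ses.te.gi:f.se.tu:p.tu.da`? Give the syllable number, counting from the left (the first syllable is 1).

5

Weights: 5 tu:p H, 6 tu L, 7 da L.
The penult (syllable 6, tu) is light, so stress falls on the antepenult (syllable 5, tu:p).
Primary stress: syllable 5 → ses.te.gi:f.se.ˈtu:p.tu.da.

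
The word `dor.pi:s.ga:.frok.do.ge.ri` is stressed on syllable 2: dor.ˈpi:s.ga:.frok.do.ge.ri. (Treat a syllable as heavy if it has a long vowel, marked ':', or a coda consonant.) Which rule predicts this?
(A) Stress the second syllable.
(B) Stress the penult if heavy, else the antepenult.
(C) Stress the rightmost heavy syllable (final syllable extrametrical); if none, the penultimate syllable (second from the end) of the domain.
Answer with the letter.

Rule A → syllable 2 ✓.
Rule B → syllable 5 (observed: 2).
Rule C → syllable 4 (observed: 2).

A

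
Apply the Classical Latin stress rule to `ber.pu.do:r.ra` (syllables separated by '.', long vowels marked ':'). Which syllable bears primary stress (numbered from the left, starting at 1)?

3

Classical Latin: stress the penult if heavy (long vowel or closed), else the antepenult.
Weights: 2 pu L, 3 do:r H, 4 ra L.
The penult (syllable 3, do:r) is heavy, so it takes stress.
Stress on syllable 3: ber.pu.ˈdo:r.ra.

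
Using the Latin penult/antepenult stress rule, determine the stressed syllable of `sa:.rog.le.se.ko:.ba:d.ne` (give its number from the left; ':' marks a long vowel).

Classical Latin: stress the penult if heavy (long vowel or closed), else the antepenult.
Weights: 5 ko: H, 6 ba:d H, 7 ne L.
The penult (syllable 6, ba:d) is heavy, so it takes stress.
Stress on syllable 6: sa:.rog.le.se.ko:.ˈba:d.ne.

6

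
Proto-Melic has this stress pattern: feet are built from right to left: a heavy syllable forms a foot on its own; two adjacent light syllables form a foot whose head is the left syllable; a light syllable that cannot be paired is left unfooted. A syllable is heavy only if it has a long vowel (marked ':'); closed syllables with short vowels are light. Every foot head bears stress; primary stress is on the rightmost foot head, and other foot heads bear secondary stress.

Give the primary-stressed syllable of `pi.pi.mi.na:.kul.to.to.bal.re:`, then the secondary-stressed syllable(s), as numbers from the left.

primary 9, secondary 2, 4, 5, 7

Weights: 1 pi L, 2 pi L, 3 mi L, 4 na: H, 5 kul L, 6 to L, 7 to L, 8 bal L, 9 re: H.
Parse right to left (heavy = foot alone; LL = one foot; stranded L unfooted): pi (ˈpi.mi) (ˈna:) (ˈkul.to) (ˈto.bal) (ˈre:).
Foot heads: 2, 4, 5, 7, 9.
Primary stress on the rightmost head = syllable 9.
Secondary stress on 2, 4, 5, 7: pi.ˌpi.mi.ˌna:.ˌkul.to.ˌto.bal.ˈre:.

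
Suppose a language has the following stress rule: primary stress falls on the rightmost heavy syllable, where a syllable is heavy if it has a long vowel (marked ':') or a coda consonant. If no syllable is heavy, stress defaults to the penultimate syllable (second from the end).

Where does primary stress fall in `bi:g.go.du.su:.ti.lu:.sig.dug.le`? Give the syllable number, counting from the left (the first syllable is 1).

Weights: 1 bi:g H, 2 go L, 3 du L, 4 su: H, 5 ti L, 6 lu: H, 7 sig H, 8 dug H, 9 le L.
Heavy syllables in the domain: 1, 4, 6, 7, 8. The rightmost is syllable 8 (dug).
Primary stress: syllable 8 → bi:g.go.du.su:.ti.lu:.sig.ˈdug.le.

8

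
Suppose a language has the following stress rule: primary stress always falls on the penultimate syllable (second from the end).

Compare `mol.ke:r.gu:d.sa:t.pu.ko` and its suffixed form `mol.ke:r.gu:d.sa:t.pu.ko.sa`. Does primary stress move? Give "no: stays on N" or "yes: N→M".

yes: 5→6

Base `mol.ke:r.gu:d.sa:t.pu.ko` (6 syllables):
  The word has 6 syllables; the penultimate syllable (second from the end) is syllable 5 (pu).
  → primary stress on syllable 5.
Suffixed `mol.ke:r.gu:d.sa:t.pu.ko.sa` (7 syllables):
  The word has 7 syllables; the penultimate syllable (second from the end) is syllable 6 (ko).
  → primary stress on syllable 6.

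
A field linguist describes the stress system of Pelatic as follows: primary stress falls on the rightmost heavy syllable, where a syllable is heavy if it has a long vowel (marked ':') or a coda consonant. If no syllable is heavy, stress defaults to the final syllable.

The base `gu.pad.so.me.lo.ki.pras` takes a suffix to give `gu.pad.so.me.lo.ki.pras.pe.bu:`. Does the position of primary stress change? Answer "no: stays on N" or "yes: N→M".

Base `gu.pad.so.me.lo.ki.pras` (7 syllables):
  Weights: 1 gu L, 2 pad H, 3 so L, 4 me L, 5 lo L, 6 ki L, 7 pras H.
  Heavy syllables in the domain: 2, 7. The rightmost is syllable 7 (pras).
  → primary stress on syllable 7.
Suffixed `gu.pad.so.me.lo.ki.pras.pe.bu:` (9 syllables):
  Weights: 1 gu L, 2 pad H, 3 so L, 4 me L, 5 lo L, 6 ki L, 7 pras H, 8 pe L, 9 bu: H.
  Heavy syllables in the domain: 2, 7, 9. The rightmost is syllable 9 (bu:).
  → primary stress on syllable 9.

yes: 7→9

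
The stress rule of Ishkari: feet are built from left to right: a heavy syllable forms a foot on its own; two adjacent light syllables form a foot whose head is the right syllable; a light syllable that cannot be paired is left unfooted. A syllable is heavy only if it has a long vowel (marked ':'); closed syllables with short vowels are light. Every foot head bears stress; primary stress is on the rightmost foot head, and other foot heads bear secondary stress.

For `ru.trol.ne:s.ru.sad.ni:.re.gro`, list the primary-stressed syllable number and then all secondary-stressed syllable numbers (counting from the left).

primary 8, secondary 2, 3, 5, 6

Weights: 1 ru L, 2 trol L, 3 ne:s H, 4 ru L, 5 sad L, 6 ni: H, 7 re L, 8 gro L.
Parse left to right (heavy = foot alone; LL = one foot; stranded L unfooted): (ru.ˈtrol) (ˈne:s) (ru.ˈsad) (ˈni:) (re.ˈgro).
Foot heads: 2, 3, 5, 6, 8.
Primary stress on the rightmost head = syllable 8.
Secondary stress on 2, 3, 5, 6: ru.ˌtrol.ˌne:s.ru.ˌsad.ˌni:.re.ˈgro.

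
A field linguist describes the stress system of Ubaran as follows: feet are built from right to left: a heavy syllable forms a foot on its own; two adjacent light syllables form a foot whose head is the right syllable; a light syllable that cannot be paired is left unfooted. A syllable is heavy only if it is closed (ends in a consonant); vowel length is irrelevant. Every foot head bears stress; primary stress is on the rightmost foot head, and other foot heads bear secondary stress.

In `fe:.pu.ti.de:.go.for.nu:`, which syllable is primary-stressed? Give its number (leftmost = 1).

Weights: 1 fe: L, 2 pu L, 3 ti L, 4 de: L, 5 go L, 6 for H, 7 nu: L.
Parse right to left (heavy = foot alone; LL = one foot; stranded L unfooted): fe: (pu.ˈti) (de:.ˈgo) (ˈfor) nu:.
Foot heads: 3, 5, 6.
Primary stress on the rightmost head = syllable 6.
Primary stress: syllable 6 → fe:.pu.ti.de:.go.ˈfor.nu:.

6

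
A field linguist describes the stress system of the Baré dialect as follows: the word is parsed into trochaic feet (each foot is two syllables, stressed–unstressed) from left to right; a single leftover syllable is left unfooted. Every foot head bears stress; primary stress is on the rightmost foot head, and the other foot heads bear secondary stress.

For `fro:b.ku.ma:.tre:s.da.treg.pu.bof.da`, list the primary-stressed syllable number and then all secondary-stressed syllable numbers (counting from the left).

primary 7, secondary 1, 3, 5

Parse left to right into trochaic (ˈσσ) feet: (ˈfro:b.ku) (ˈma:.tre:s) (ˈda.treg) (ˈpu.bof) da. Syllable 9 is left unfooted.
Foot heads (stressed positions): 1, 3, 5, 7.
End Rule Rightmost: primary stress on the rightmost head = syllable 7.
Secondary stress on 1, 3, 5: ˌfro:b.ku.ˌma:.tre:s.ˌda.treg.ˈpu.bof.da.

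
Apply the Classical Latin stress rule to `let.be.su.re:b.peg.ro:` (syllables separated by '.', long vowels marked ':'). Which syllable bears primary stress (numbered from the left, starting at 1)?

Classical Latin: stress the penult if heavy (long vowel or closed), else the antepenult.
Weights: 4 re:b H, 5 peg H, 6 ro: H.
The penult (syllable 5, peg) is heavy, so it takes stress.
Stress on syllable 5: let.be.su.re:b.ˈpeg.ro:.

5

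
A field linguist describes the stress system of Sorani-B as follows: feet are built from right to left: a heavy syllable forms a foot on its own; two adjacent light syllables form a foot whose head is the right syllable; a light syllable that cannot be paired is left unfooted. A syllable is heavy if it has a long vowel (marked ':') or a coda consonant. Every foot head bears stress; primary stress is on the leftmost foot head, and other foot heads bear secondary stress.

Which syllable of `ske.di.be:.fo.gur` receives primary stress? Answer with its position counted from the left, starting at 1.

Weights: 1 ske L, 2 di L, 3 be: H, 4 fo L, 5 gur H.
Parse right to left (heavy = foot alone; LL = one foot; stranded L unfooted): (ske.ˈdi) (ˈbe:) fo (ˈgur).
Foot heads: 2, 3, 5.
Primary stress on the leftmost head = syllable 2.
Primary stress: syllable 2 → ske.ˈdi.be:.fo.gur.

2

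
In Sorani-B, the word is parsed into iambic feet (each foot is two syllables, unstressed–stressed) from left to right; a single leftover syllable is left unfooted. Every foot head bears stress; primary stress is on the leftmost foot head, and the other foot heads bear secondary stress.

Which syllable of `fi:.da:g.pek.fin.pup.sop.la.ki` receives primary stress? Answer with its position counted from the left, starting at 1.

2

Parse left to right into iambic (σˈσ) feet: (fi:.ˈda:g) (pek.ˈfin) (pup.ˈsop) (la.ˈki).
Foot heads (stressed positions): 2, 4, 6, 8.
End Rule Leftmost: primary stress on the leftmost head = syllable 2.
Primary stress: syllable 2 → fi:.ˈda:g.pek.fin.pup.sop.la.ki.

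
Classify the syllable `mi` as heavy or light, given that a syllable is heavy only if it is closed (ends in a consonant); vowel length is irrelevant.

light

`mi`: short vowel, open (no coda). Open (no coda) → light.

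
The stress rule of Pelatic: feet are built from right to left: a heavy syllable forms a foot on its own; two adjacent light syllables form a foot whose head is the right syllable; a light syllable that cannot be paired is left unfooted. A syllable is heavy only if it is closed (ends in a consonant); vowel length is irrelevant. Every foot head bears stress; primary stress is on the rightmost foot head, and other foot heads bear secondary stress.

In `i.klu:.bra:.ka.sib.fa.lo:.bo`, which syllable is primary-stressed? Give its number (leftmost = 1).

Weights: 1 i L, 2 klu: L, 3 bra: L, 4 ka L, 5 sib H, 6 fa L, 7 lo: L, 8 bo L.
Parse right to left (heavy = foot alone; LL = one foot; stranded L unfooted): (i.ˈklu:) (bra:.ˈka) (ˈsib) fa (lo:.ˈbo).
Foot heads: 2, 4, 5, 8.
Primary stress on the rightmost head = syllable 8.
Primary stress: syllable 8 → i.klu:.bra:.ka.sib.fa.lo:.ˈbo.

8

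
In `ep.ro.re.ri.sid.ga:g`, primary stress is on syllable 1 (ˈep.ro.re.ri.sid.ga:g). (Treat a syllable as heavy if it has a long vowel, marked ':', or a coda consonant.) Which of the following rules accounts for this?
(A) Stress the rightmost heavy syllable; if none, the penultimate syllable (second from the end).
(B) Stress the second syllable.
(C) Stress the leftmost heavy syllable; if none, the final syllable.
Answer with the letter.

C

Rule A → syllable 6 (observed: 1).
Rule B → syllable 2 (observed: 1).
Rule C → syllable 1 ✓.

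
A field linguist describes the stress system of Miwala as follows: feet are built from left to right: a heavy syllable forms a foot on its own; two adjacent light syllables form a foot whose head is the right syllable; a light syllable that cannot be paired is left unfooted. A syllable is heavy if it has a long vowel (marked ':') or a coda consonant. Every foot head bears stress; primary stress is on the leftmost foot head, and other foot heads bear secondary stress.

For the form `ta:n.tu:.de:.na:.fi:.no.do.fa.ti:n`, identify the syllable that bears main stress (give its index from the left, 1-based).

Weights: 1 ta:n H, 2 tu: H, 3 de: H, 4 na: H, 5 fi: H, 6 no L, 7 do L, 8 fa L, 9 ti:n H.
Parse left to right (heavy = foot alone; LL = one foot; stranded L unfooted): (ˈta:n) (ˈtu:) (ˈde:) (ˈna:) (ˈfi:) (no.ˈdo) fa (ˈti:n).
Foot heads: 1, 2, 3, 4, 5, 7, 9.
Primary stress on the leftmost head = syllable 1.
Primary stress: syllable 1 → ˈta:n.tu:.de:.na:.fi:.no.do.fa.ti:n.

1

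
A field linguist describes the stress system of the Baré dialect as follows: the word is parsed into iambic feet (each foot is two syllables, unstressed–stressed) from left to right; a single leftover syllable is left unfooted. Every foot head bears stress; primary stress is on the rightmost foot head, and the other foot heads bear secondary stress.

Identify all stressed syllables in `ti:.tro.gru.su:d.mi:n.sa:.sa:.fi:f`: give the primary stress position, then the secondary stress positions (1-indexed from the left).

Parse left to right into iambic (σˈσ) feet: (ti:.ˈtro) (gru.ˈsu:d) (mi:n.ˈsa:) (sa:.ˈfi:f).
Foot heads (stressed positions): 2, 4, 6, 8.
End Rule Rightmost: primary stress on the rightmost head = syllable 8.
Secondary stress on 2, 4, 6: ti:.ˌtro.gru.ˌsu:d.mi:n.ˌsa:.sa:.ˈfi:f.

primary 8, secondary 2, 4, 6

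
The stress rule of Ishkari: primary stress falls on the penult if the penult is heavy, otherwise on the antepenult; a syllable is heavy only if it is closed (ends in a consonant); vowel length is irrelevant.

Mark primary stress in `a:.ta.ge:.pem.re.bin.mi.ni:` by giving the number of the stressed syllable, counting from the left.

6

Weights: 6 bin H, 7 mi L, 8 ni: L.
The penult (syllable 7, mi) is light, so stress falls on the antepenult (syllable 6, bin).
Primary stress: syllable 6 → a:.ta.ge:.pem.re.ˈbin.mi.ni:.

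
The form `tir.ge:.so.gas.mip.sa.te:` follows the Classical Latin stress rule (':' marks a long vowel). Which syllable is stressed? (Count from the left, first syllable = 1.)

Classical Latin: stress the penult if heavy (long vowel or closed), else the antepenult.
Weights: 5 mip H, 6 sa L, 7 te: H.
The penult (syllable 6, sa) is light, so stress falls on the antepenult (syllable 5, mip).
Stress on syllable 5: tir.ge:.so.gas.ˈmip.sa.te:.

5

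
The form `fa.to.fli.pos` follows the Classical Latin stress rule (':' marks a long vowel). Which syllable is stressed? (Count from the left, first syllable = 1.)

2

Classical Latin: stress the penult if heavy (long vowel or closed), else the antepenult.
Weights: 2 to L, 3 fli L, 4 pos H.
The penult (syllable 3, fli) is light, so stress falls on the antepenult (syllable 2, to).
Stress on syllable 2: fa.ˈto.fli.pos.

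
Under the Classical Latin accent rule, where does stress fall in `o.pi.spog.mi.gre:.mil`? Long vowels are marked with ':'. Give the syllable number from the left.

Classical Latin: stress the penult if heavy (long vowel or closed), else the antepenult.
Weights: 4 mi L, 5 gre: H, 6 mil H.
The penult (syllable 5, gre:) is heavy, so it takes stress.
Stress on syllable 5: o.pi.spog.mi.ˈgre:.mil.

5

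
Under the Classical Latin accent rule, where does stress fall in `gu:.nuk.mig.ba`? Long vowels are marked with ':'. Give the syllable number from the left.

3

Classical Latin: stress the penult if heavy (long vowel or closed), else the antepenult.
Weights: 2 nuk H, 3 mig H, 4 ba L.
The penult (syllable 3, mig) is heavy, so it takes stress.
Stress on syllable 3: gu:.nuk.ˈmig.ba.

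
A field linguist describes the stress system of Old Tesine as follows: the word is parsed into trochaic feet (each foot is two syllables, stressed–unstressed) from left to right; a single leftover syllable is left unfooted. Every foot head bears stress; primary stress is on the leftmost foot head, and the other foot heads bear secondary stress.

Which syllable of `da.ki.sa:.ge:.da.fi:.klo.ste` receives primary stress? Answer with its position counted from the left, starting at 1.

1

Parse left to right into trochaic (ˈσσ) feet: (ˈda.ki) (ˈsa:.ge:) (ˈda.fi:) (ˈklo.ste).
Foot heads (stressed positions): 1, 3, 5, 7.
End Rule Leftmost: primary stress on the leftmost head = syllable 1.
Primary stress: syllable 1 → ˈda.ki.sa:.ge:.da.fi:.klo.ste.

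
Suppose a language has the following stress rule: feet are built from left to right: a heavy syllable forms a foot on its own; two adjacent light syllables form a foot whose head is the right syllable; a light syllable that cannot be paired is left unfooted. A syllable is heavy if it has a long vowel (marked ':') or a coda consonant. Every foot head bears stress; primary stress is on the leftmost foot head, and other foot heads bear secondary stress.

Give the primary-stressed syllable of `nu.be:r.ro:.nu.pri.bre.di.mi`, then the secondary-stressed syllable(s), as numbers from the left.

Weights: 1 nu L, 2 be:r H, 3 ro: H, 4 nu L, 5 pri L, 6 bre L, 7 di L, 8 mi L.
Parse left to right (heavy = foot alone; LL = one foot; stranded L unfooted): nu (ˈbe:r) (ˈro:) (nu.ˈpri) (bre.ˈdi) mi.
Foot heads: 2, 3, 5, 7.
Primary stress on the leftmost head = syllable 2.
Secondary stress on 3, 5, 7: nu.ˈbe:r.ˌro:.nu.ˌpri.bre.ˌdi.mi.

primary 2, secondary 3, 5, 7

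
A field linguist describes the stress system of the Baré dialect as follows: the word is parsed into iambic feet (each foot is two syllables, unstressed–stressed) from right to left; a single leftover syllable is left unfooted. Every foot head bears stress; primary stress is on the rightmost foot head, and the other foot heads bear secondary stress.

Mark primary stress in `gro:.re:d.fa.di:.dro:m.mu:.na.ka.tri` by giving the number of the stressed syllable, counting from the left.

9

Parse right to left into iambic (σˈσ) feet: gro: (re:d.ˈfa) (di:.ˈdro:m) (mu:.ˈna) (ka.ˈtri). Syllable 1 is left unfooted.
Foot heads (stressed positions): 3, 5, 7, 9.
End Rule Rightmost: primary stress on the rightmost head = syllable 9.
Primary stress: syllable 9 → gro:.re:d.fa.di:.dro:m.mu:.na.ka.ˈtri.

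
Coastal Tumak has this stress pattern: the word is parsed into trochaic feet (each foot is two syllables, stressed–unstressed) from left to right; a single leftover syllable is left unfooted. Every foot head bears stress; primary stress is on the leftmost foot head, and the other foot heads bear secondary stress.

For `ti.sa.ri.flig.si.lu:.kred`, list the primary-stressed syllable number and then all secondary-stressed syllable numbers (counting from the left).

primary 1, secondary 3, 5

Parse left to right into trochaic (ˈσσ) feet: (ˈti.sa) (ˈri.flig) (ˈsi.lu:) kred. Syllable 7 is left unfooted.
Foot heads (stressed positions): 1, 3, 5.
End Rule Leftmost: primary stress on the leftmost head = syllable 1.
Secondary stress on 3, 5: ˈti.sa.ˌri.flig.ˌsi.lu:.kred.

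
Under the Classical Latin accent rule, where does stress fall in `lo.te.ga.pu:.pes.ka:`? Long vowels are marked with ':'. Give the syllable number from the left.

5

Classical Latin: stress the penult if heavy (long vowel or closed), else the antepenult.
Weights: 4 pu: H, 5 pes H, 6 ka: H.
The penult (syllable 5, pes) is heavy, so it takes stress.
Stress on syllable 5: lo.te.ga.pu:.ˈpes.ka:.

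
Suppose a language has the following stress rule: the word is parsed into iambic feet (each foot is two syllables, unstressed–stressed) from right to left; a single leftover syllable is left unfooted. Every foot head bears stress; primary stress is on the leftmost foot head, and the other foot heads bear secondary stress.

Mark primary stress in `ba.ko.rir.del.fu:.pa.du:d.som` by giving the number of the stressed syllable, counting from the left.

2

Parse right to left into iambic (σˈσ) feet: (ba.ˈko) (rir.ˈdel) (fu:.ˈpa) (du:d.ˈsom).
Foot heads (stressed positions): 2, 4, 6, 8.
End Rule Leftmost: primary stress on the leftmost head = syllable 2.
Primary stress: syllable 2 → ba.ˈko.rir.del.fu:.pa.du:d.som.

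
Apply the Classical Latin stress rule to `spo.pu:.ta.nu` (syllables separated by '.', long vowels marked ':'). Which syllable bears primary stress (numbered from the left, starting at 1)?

2

Classical Latin: stress the penult if heavy (long vowel or closed), else the antepenult.
Weights: 2 pu: H, 3 ta L, 4 nu L.
The penult (syllable 3, ta) is light, so stress falls on the antepenult (syllable 2, pu:).
Stress on syllable 2: spo.ˈpu:.ta.nu.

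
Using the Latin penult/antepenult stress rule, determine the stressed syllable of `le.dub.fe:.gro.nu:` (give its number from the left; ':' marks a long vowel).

3

Classical Latin: stress the penult if heavy (long vowel or closed), else the antepenult.
Weights: 3 fe: H, 4 gro L, 5 nu: H.
The penult (syllable 4, gro) is light, so stress falls on the antepenult (syllable 3, fe:).
Stress on syllable 3: le.dub.ˈfe:.gro.nu:.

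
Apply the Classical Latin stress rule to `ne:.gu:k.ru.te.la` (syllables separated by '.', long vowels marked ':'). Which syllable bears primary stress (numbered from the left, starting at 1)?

3

Classical Latin: stress the penult if heavy (long vowel or closed), else the antepenult.
Weights: 3 ru L, 4 te L, 5 la L.
The penult (syllable 4, te) is light, so stress falls on the antepenult (syllable 3, ru).
Stress on syllable 3: ne:.gu:k.ˈru.te.la.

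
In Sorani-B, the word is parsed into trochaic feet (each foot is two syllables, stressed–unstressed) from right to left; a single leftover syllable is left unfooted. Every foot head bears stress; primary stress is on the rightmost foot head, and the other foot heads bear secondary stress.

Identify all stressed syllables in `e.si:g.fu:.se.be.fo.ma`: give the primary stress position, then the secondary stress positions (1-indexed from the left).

primary 6, secondary 2, 4

Parse right to left into trochaic (ˈσσ) feet: e (ˈsi:g.fu:) (ˈse.be) (ˈfo.ma). Syllable 1 is left unfooted.
Foot heads (stressed positions): 2, 4, 6.
End Rule Rightmost: primary stress on the rightmost head = syllable 6.
Secondary stress on 2, 4: e.ˌsi:g.fu:.ˌse.be.ˈfo.ma.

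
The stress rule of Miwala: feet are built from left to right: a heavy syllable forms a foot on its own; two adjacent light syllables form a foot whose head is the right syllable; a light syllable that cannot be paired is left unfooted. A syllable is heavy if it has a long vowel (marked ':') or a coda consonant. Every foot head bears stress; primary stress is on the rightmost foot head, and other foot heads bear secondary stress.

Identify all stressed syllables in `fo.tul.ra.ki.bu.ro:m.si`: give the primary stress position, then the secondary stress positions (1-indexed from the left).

Weights: 1 fo L, 2 tul H, 3 ra L, 4 ki L, 5 bu L, 6 ro:m H, 7 si L.
Parse left to right (heavy = foot alone; LL = one foot; stranded L unfooted): fo (ˈtul) (ra.ˈki) bu (ˈro:m) si.
Foot heads: 2, 4, 6.
Primary stress on the rightmost head = syllable 6.
Secondary stress on 2, 4: fo.ˌtul.ra.ˌki.bu.ˈro:m.si.

primary 6, secondary 2, 4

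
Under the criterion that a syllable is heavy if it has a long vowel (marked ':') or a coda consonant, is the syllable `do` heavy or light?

light

`do`: short vowel, open (no coda). Short vowel, open → light.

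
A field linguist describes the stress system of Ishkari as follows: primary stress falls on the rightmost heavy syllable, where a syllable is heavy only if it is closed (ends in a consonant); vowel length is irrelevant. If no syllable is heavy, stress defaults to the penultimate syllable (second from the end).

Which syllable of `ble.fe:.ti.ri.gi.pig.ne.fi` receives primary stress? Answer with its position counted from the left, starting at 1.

6

Weights: 1 ble L, 2 fe: L, 3 ti L, 4 ri L, 5 gi L, 6 pig H, 7 ne L, 8 fi L.
Heavy syllables in the domain: 6. The rightmost is syllable 6 (pig).
Primary stress: syllable 6 → ble.fe:.ti.ri.gi.ˈpig.ne.fi.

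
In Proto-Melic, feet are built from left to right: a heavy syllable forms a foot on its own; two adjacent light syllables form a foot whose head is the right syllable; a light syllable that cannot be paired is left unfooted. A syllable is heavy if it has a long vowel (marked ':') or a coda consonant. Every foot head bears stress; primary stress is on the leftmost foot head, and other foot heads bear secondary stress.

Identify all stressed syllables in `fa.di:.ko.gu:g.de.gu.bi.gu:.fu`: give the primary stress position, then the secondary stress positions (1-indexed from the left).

primary 2, secondary 4, 6, 8

Weights: 1 fa L, 2 di: H, 3 ko L, 4 gu:g H, 5 de L, 6 gu L, 7 bi L, 8 gu: H, 9 fu L.
Parse left to right (heavy = foot alone; LL = one foot; stranded L unfooted): fa (ˈdi:) ko (ˈgu:g) (de.ˈgu) bi (ˈgu:) fu.
Foot heads: 2, 4, 6, 8.
Primary stress on the leftmost head = syllable 2.
Secondary stress on 4, 6, 8: fa.ˈdi:.ko.ˌgu:g.de.ˌgu.bi.ˌgu:.fu.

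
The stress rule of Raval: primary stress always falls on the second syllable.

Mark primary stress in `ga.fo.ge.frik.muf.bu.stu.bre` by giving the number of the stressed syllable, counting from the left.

The word has 8 syllables; the second syllable is syllable 2 (fo).
Primary stress: syllable 2 → ga.ˈfo.ge.frik.muf.bu.stu.bre.

2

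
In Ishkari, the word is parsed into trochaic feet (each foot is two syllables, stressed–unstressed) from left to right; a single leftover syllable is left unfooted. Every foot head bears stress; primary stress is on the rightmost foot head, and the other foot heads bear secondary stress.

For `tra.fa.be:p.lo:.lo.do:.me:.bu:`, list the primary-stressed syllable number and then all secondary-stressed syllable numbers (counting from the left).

Parse left to right into trochaic (ˈσσ) feet: (ˈtra.fa) (ˈbe:p.lo:) (ˈlo.do:) (ˈme:.bu:).
Foot heads (stressed positions): 1, 3, 5, 7.
End Rule Rightmost: primary stress on the rightmost head = syllable 7.
Secondary stress on 1, 3, 5: ˌtra.fa.ˌbe:p.lo:.ˌlo.do:.ˈme:.bu:.

primary 7, secondary 1, 3, 5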